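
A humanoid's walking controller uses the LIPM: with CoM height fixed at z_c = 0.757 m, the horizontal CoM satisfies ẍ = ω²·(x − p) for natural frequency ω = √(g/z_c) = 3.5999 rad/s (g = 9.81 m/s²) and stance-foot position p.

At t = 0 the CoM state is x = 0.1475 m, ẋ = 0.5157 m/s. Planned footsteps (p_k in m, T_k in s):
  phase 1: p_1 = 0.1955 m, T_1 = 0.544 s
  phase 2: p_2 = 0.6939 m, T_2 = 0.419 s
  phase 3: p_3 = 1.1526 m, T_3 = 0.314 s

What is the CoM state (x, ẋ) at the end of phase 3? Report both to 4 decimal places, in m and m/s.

phase 1: p=0.1955, T=0.544, ωT=1.958346, cosh=3.614342, sinh=3.473250; start (x,ẋ)=(0.147500, 0.515700) → end (x,ẋ)=(0.519568, 1.263755)
phase 2: p=0.6939, T=0.419, ωT=1.508358, cosh=2.370289, sinh=2.149016; start (x,ẋ)=(0.519568, 1.263755) → end (x,ẋ)=(1.035102, 1.646794)
phase 3: p=1.1526, T=0.314, ωT=1.130369, cosh=1.709856, sinh=1.386942; start (x,ẋ)=(1.035102, 1.646794) → end (x,ẋ)=(1.586159, 2.229130)

x = 1.5862, ẋ = 2.2291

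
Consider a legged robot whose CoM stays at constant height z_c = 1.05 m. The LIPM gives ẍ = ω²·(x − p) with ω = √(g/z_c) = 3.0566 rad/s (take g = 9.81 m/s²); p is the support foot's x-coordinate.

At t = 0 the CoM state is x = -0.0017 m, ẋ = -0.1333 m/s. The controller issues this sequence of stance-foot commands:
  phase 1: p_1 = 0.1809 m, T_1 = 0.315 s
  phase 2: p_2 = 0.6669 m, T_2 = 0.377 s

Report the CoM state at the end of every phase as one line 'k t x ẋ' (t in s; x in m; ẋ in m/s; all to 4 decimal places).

phase 1: p=0.1809, T=0.315, ωT=0.962829, cosh=1.500453, sinh=1.118642; start (x,ẋ)=(-0.001700, -0.133300) → end (x,ẋ)=(-0.141867, -0.824364)
phase 2: p=0.6669, T=0.377, ωT=1.152338, cosh=1.740742, sinh=1.424844; start (x,ẋ)=(-0.141867, -0.824364) → end (x,ẋ)=(-1.125235, -4.957332)

1 0.3150 -0.1419 -0.8244
2 0.6920 -1.1252 -4.9573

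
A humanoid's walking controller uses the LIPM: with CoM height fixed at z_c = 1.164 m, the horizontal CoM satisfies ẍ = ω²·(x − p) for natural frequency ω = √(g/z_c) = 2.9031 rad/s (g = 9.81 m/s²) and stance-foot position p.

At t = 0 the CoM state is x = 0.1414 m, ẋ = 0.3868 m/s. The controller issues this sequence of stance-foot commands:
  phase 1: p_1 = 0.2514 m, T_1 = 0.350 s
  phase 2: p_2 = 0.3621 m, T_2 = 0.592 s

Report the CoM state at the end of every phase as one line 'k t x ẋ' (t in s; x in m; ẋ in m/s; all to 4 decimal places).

phase 1: p=0.2514, T=0.350, ωT=1.016085, cosh=1.562184, sinh=1.200175; start (x,ẋ)=(0.141400, 0.386800) → end (x,ẋ)=(0.239467, 0.220988)
phase 2: p=0.3621, T=0.592, ωT=1.718635, cosh=2.878111, sinh=2.698801; start (x,ẋ)=(0.239467, 0.220988) → end (x,ẋ)=(0.214586, -0.324786)

1 0.3500 0.2395 0.2210
2 0.9420 0.2146 -0.3248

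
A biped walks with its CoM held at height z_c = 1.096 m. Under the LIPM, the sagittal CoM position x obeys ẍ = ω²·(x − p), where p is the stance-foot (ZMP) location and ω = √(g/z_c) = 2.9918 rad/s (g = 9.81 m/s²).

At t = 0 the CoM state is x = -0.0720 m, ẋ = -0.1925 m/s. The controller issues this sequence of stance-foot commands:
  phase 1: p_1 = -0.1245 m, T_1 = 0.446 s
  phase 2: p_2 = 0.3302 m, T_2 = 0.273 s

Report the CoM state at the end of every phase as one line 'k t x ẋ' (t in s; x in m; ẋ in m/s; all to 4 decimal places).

phase 1: p=-0.1245, T=0.446, ωT=1.334343, cosh=2.030415, sinh=1.767084; start (x,ẋ)=(-0.072000, -0.192500) → end (x,ẋ)=(-0.131602, -0.113300)
phase 2: p=0.3302, T=0.273, ωT=0.816761, cosh=1.352509, sinh=0.910649; start (x,ẋ)=(-0.131602, -0.113300) → end (x,ẋ)=(-0.328878, -1.411409)

1 0.4460 -0.1316 -0.1133
2 0.7190 -0.3289 -1.4114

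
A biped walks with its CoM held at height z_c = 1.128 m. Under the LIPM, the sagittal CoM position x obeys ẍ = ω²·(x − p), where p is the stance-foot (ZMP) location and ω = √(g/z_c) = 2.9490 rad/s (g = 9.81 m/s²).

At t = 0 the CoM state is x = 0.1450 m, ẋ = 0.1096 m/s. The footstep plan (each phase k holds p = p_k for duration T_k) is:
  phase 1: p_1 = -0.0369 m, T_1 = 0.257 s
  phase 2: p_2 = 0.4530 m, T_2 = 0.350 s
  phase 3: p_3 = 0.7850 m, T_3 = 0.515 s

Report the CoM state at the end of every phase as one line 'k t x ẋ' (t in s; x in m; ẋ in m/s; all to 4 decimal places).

1 0.2570 0.2307 0.5892
2 0.6070 0.3463 0.1287
3 1.1220 -0.1698 -2.5043

phase 1: p=-0.0369, T=0.257, ωT=0.757893, cosh=1.301214, sinh=0.832561; start (x,ẋ)=(0.145000, 0.109600) → end (x,ẋ)=(0.230733, 0.589218)
phase 2: p=0.4530, T=0.350, ωT=1.032150, cosh=1.581667, sinh=1.225427; start (x,ẋ)=(0.230733, 0.589218) → end (x,ẋ)=(0.346291, 0.128723)
phase 3: p=0.7850, T=0.515, ωT=1.518735, cosh=2.392717, sinh=2.173728; start (x,ẋ)=(0.346291, 0.128723) → end (x,ẋ)=(-0.169823, -2.504267)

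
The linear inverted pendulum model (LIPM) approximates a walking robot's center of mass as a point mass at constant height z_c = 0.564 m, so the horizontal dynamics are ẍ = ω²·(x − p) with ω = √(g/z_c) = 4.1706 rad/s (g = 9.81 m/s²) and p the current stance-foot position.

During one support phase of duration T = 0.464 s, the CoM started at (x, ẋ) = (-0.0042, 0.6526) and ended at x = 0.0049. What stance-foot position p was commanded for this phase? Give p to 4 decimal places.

ωT = 4.1706·0.464 = 1.935158; cosh(ωT) = 3.534771, sinh(ωT) = 3.390370
x(T) = p + (x₀−p)·cosh(ωT) + (ẋ₀/ω)·sinh(ωT) ⇒ p·(1 − cosh) = x(T) − x₀·cosh − (ẋ₀/ω)·sinh
numerator   = 0.0049 − (-0.0042)·3.534771 − (0.6526/4.1706)·3.390370 = -0.510766
denominator = 1 − 3.534771 = -2.534771
p = -0.510766 / -2.534771 = 0.2015

p = 0.2015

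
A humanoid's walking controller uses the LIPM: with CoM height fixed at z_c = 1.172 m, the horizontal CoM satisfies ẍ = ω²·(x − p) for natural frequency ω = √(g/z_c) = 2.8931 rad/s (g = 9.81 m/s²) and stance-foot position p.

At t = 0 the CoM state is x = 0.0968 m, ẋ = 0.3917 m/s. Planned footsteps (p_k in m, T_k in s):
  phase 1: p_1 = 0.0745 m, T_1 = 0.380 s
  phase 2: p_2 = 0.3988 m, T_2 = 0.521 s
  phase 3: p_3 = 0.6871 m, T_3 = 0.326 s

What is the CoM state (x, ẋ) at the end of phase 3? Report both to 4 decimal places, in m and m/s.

phase 1: p=0.0745, T=0.380, ωT=1.099378, cosh=1.667688, sinh=1.334610; start (x,ẋ)=(0.096800, 0.391700) → end (x,ẋ)=(0.292384, 0.739337)
phase 2: p=0.3988, T=0.521, ωT=1.507305, cosh=2.368027, sinh=2.146521; start (x,ẋ)=(0.292384, 0.739337) → end (x,ẋ)=(0.695351, 1.089915)
phase 3: p=0.6871, T=0.326, ωT=0.943151, cosh=1.478729, sinh=1.089330; start (x,ẋ)=(0.695351, 1.089915) → end (x,ẋ)=(1.109684, 1.637693)

x = 1.1097, ẋ = 1.6377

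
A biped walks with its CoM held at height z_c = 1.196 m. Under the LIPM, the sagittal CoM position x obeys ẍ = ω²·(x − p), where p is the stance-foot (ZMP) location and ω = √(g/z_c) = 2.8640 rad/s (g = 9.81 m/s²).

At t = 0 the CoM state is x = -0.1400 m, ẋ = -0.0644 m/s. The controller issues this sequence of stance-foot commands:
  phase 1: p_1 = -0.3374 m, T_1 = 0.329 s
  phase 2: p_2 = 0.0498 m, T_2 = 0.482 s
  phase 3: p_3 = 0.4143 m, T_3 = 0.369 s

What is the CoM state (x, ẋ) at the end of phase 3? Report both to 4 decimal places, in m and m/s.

phase 1: p=-0.3374, T=0.329, ωT=0.942256, cosh=1.477755, sinh=1.088008; start (x,ẋ)=(-0.140000, -0.064400) → end (x,ẋ)=(-0.070156, 0.519942)
phase 2: p=0.0498, T=0.482, ωT=1.380448, cosh=2.114074, sinh=1.862608; start (x,ẋ)=(-0.070156, 0.519942) → end (x,ẋ)=(0.134349, 0.459289)
phase 3: p=0.4143, T=0.369, ωT=1.056816, cosh=1.612378, sinh=1.264817; start (x,ẋ)=(0.134349, 0.459289) → end (x,ẋ)=(0.165747, -0.273558)

x = 0.1657, ẋ = -0.2736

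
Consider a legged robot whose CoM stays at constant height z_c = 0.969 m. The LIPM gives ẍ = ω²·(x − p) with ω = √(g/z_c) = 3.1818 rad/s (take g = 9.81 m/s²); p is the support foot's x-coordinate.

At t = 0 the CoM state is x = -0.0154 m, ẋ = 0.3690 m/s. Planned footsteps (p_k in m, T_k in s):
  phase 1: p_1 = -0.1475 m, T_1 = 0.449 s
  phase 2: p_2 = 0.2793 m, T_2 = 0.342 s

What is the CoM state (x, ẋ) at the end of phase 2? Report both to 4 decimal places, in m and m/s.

phase 1: p=-0.1475, T=0.449, ωT=1.428628, cosh=2.206304, sinh=1.966667; start (x,ẋ)=(-0.015400, 0.369000) → end (x,ẋ)=(0.372031, 1.640747)
phase 2: p=0.2793, T=0.342, ωT=1.088176, cosh=1.652842, sinh=1.316011; start (x,ẋ)=(0.372031, 1.640747) → end (x,ẋ)=(1.111193, 3.100187)

x = 1.1112, ẋ = 3.1002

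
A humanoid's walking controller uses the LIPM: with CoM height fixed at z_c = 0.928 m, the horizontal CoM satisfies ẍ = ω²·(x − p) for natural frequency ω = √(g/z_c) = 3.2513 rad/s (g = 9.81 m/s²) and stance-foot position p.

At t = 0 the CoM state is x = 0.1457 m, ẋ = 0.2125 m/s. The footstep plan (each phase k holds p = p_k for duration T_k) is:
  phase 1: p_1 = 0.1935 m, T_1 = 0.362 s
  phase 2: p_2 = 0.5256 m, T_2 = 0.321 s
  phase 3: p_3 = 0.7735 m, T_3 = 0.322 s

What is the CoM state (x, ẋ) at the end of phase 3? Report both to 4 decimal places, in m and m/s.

phase 1: p=0.1935, T=0.362, ωT=1.176971, cosh=1.776371, sinh=1.468160; start (x,ẋ)=(0.145700, 0.212500) → end (x,ẋ)=(0.204546, 0.149309)
phase 2: p=0.5256, T=0.321, ωT=1.043667, cosh=1.595886, sinh=1.243725; start (x,ẋ)=(0.204546, 0.149309) → end (x,ẋ)=(0.070350, -1.059973)
phase 3: p=0.7735, T=0.322, ωT=1.046919, cosh=1.599938, sinh=1.248921; start (x,ẋ)=(0.070350, -1.059973) → end (x,ẋ)=(-0.758664, -4.551114)

x = -0.7587, ẋ = -4.5511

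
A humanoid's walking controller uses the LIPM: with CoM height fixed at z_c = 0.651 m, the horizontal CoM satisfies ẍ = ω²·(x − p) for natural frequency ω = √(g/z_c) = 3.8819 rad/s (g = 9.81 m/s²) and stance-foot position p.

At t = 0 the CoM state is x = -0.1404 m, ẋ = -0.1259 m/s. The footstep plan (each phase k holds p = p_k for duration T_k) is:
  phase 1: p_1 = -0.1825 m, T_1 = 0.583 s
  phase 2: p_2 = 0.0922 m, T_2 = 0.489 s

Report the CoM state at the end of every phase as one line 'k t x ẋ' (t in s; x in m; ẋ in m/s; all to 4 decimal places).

1 0.5830 -0.1322 0.1653
2 1.0720 -0.5344 -2.2770

phase 1: p=-0.1825, T=0.583, ωT=2.263148, cosh=4.858662, sinh=4.754639; start (x,ẋ)=(-0.140400, -0.125900) → end (x,ẋ)=(-0.132156, 0.165336)
phase 2: p=0.0922, T=0.489, ωT=1.898249, cosh=3.412015, sinh=3.262184; start (x,ẋ)=(-0.132156, 0.165336) → end (x,ẋ)=(-0.534363, -2.276992)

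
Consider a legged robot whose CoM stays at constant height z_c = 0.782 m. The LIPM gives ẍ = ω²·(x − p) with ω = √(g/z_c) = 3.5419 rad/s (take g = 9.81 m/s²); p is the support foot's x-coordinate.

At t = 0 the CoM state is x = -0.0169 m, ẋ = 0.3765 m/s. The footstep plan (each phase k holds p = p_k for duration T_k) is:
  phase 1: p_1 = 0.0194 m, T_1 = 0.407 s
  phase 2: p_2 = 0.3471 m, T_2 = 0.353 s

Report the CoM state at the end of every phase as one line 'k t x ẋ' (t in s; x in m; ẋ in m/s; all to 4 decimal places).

phase 1: p=0.0194, T=0.407, ωT=1.441553, cosh=2.231908, sinh=1.995348; start (x,ẋ)=(-0.016900, 0.376500) → end (x,ẋ)=(0.150485, 0.583770)
phase 2: p=0.3471, T=0.353, ωT=1.250291, cosh=1.888890, sinh=1.602468; start (x,ẋ)=(0.150485, 0.583770) → end (x,ẋ)=(0.239832, -0.013267)

1 0.4070 0.1505 0.5838
2 0.7600 0.2398 -0.0133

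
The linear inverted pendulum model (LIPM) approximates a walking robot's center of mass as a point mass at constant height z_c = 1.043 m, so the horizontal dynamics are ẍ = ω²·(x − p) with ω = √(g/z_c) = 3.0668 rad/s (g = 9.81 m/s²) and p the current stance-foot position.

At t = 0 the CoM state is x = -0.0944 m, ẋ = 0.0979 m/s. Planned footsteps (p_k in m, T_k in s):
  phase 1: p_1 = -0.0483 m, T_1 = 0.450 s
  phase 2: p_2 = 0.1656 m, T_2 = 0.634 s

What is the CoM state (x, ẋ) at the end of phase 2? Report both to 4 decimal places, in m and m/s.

phase 1: p=-0.0483, T=0.450, ωT=1.380060, cosh=2.113352, sinh=1.861788; start (x,ẋ)=(-0.094400, 0.097900) → end (x,ẋ)=(-0.086293, -0.056322)
phase 2: p=0.1656, T=0.634, ωT=1.944351, cosh=3.566088, sinh=3.423008; start (x,ẋ)=(-0.086293, -0.056322) → end (x,ẋ)=(-0.795534, -2.845135)

x = -0.7955, ẋ = -2.8451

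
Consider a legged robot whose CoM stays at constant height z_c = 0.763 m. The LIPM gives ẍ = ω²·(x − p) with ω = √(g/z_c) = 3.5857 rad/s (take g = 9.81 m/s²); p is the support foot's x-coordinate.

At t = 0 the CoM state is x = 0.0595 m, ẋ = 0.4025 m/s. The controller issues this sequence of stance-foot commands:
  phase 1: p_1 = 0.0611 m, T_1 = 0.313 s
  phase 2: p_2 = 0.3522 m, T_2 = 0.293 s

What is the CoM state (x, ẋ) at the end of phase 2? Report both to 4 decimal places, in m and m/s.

x = 0.3646, ẋ = 0.4560

phase 1: p=0.0611, T=0.313, ωT=1.122324, cosh=1.698754, sinh=1.373232; start (x,ẋ)=(0.059500, 0.402500) → end (x,ẋ)=(0.212529, 0.675870)
phase 2: p=0.3522, T=0.293, ωT=1.050610, cosh=1.604560, sinh=1.254835; start (x,ẋ)=(0.212529, 0.675870) → end (x,ẋ)=(0.364614, 0.456030)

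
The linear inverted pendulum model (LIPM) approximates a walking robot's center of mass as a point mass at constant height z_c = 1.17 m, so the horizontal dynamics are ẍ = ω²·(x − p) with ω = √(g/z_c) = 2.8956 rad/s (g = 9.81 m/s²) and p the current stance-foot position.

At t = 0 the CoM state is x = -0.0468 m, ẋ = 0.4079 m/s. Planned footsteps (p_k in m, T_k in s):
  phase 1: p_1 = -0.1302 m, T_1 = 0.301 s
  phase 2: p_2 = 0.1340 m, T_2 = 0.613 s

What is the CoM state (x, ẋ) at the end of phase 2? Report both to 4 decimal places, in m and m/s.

x = 0.9119, ẋ = 2.3939

phase 1: p=-0.1302, T=0.301, ωT=0.871576, cosh=1.404483, sinh=0.986191; start (x,ẋ)=(-0.046800, 0.407900) → end (x,ẋ)=(0.125858, 0.811047)
phase 2: p=0.1340, T=0.613, ωT=1.775003, cosh=3.034890, sinh=2.865407; start (x,ẋ)=(0.125858, 0.811047) → end (x,ẋ)=(0.911879, 2.393881)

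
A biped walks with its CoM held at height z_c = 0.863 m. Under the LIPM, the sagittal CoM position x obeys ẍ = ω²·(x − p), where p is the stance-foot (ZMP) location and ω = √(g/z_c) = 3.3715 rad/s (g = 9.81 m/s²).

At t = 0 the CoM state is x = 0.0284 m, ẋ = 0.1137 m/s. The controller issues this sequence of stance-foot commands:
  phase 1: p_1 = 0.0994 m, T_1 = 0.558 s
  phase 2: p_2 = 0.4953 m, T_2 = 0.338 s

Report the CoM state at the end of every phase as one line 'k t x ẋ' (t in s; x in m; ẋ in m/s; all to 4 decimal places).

1 0.5580 -0.0309 -0.3854
2 0.8960 -0.5715 -3.1525

phase 1: p=0.0994, T=0.558, ωT=1.881297, cosh=3.357201, sinh=3.204809; start (x,ẋ)=(0.028400, 0.113700) → end (x,ẋ)=(-0.030883, -0.385442)
phase 2: p=0.4953, T=0.338, ωT=1.139567, cosh=1.722686, sinh=1.402729; start (x,ẋ)=(-0.030883, -0.385442) → end (x,ẋ)=(-0.571513, -3.152472)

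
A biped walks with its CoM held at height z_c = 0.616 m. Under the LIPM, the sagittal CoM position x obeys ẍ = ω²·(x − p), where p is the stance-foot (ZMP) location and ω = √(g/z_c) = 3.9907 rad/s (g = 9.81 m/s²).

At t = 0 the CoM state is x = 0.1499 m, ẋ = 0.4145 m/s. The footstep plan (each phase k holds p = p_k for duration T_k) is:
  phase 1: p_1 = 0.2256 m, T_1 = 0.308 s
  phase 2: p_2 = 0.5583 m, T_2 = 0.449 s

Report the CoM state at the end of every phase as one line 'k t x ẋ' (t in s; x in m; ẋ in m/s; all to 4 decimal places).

phase 1: p=0.2256, T=0.308, ωT=1.229136, cosh=1.855409, sinh=1.562864; start (x,ẋ)=(0.149900, 0.414500) → end (x,ẋ)=(0.247475, 0.296932)
phase 2: p=0.5583, T=0.449, ωT=1.791824, cosh=3.083522, sinh=2.916867; start (x,ẋ)=(0.247475, 0.296932) → end (x,ẋ)=(-0.183104, -2.702515)

1 0.3080 0.2475 0.2969
2 0.7570 -0.1831 -2.7025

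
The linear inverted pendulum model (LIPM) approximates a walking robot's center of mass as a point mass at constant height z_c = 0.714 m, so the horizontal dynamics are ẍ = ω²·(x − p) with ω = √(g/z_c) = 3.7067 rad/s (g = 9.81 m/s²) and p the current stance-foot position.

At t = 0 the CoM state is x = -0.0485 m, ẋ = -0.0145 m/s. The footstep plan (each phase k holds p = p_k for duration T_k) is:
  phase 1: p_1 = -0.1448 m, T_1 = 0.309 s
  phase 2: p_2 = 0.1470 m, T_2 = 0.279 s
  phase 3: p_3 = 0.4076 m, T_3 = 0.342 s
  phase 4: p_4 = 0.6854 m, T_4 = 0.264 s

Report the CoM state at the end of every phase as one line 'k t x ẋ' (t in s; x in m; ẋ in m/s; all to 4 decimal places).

phase 1: p=-0.1448, T=0.309, ωT=1.145370, cosh=1.730856, sinh=1.412750; start (x,ẋ)=(-0.048500, -0.014500) → end (x,ẋ)=(0.016355, 0.479191)
phase 2: p=0.1470, T=0.279, ωT=1.034169, cosh=1.584145, sinh=1.228624; start (x,ẋ)=(0.016355, 0.479191) → end (x,ẋ)=(0.098872, 0.164132)
phase 3: p=0.4076, T=0.342, ωT=1.267691, cosh=1.917061, sinh=1.635580; start (x,ẋ)=(0.098872, 0.164132) → end (x,ẋ)=(-0.111827, -1.557045)
phase 4: p=0.6854, T=0.264, ωT=0.978569, cosh=1.518247, sinh=1.142398; start (x,ẋ)=(-0.111827, -1.557045) → end (x,ẋ)=(-1.004866, -5.739859)

1 0.3090 0.0164 0.4792
2 0.5880 0.0989 0.1641
3 0.9300 -0.1118 -1.5570
4 1.1940 -1.0049 -5.7399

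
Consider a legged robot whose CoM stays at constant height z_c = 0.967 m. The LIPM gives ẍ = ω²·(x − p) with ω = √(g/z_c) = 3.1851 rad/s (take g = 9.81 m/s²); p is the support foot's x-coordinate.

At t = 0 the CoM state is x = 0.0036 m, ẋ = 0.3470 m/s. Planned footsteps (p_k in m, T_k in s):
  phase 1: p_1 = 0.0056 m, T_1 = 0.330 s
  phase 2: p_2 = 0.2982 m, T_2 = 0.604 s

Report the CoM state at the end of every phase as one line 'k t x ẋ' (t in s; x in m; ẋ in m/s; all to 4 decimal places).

1 0.3300 0.1392 0.5490
2 0.9340 0.3197 0.2226

phase 1: p=0.0056, T=0.330, ωT=1.051083, cosh=1.605153, sinh=1.255594; start (x,ẋ)=(0.003600, 0.347000) → end (x,ẋ)=(0.139180, 0.548990)
phase 2: p=0.2982, T=0.604, ωT=1.923800, cosh=3.496491, sinh=3.350440; start (x,ẋ)=(0.139180, 0.548990) → end (x,ẋ)=(0.319677, 0.222559)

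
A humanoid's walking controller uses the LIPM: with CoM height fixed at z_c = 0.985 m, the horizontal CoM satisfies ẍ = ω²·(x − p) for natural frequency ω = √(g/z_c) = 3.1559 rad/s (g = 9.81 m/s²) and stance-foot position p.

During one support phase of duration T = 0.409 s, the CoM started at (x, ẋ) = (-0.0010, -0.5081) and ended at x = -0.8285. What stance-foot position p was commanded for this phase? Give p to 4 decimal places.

p = 0.5820

ωT = 3.1559·0.409 = 1.290763; cosh(ωT) = 1.955310, sinh(ωT) = 1.680249
x(T) = p + (x₀−p)·cosh(ωT) + (ẋ₀/ω)·sinh(ωT) ⇒ p·(1 − cosh) = x(T) − x₀·cosh − (ẋ₀/ω)·sinh
numerator   = -0.8285 − (-0.0010)·1.955310 − (-0.5081/3.1559)·1.680249 = -0.556024
denominator = 1 − 1.955310 = -0.955310
p = -0.556024 / -0.955310 = 0.5820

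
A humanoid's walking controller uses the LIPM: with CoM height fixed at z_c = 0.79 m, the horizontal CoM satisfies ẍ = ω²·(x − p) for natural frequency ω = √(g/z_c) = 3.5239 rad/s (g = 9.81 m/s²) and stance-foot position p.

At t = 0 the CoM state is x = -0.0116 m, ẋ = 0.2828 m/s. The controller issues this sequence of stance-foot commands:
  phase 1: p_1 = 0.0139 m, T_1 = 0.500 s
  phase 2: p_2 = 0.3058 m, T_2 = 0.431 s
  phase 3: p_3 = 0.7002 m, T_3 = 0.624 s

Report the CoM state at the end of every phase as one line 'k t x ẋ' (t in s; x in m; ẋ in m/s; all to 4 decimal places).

1 0.5000 0.1643 0.5938
2 0.9310 0.3334 0.3366
3 1.5550 -0.5482 -4.2185

phase 1: p=0.0139, T=0.500, ωT=1.761950, cosh=2.997746, sinh=2.826037; start (x,ẋ)=(-0.011600, 0.282800) → end (x,ẋ)=(0.164253, 0.593817)
phase 2: p=0.3058, T=0.431, ωT=1.518801, cosh=2.392860, sinh=2.173886; start (x,ẋ)=(0.164253, 0.593817) → end (x,ẋ)=(0.333421, 0.336588)
phase 3: p=0.7002, T=0.624, ωT=2.198914, cosh=4.563069, sinh=4.452145; start (x,ẋ)=(0.333421, 0.336588) → end (x,ẋ)=(-0.548189, -4.218496)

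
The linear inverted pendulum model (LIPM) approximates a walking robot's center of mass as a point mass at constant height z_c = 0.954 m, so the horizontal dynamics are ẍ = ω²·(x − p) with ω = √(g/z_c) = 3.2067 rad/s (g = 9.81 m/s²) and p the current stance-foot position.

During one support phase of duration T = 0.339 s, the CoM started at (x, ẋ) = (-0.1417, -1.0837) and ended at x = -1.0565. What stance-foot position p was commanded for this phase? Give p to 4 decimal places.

ωT = 3.2067·0.339 = 1.087071; cosh(ωT) = 1.651389, sinh(ωT) = 1.314187
x(T) = p + (x₀−p)·cosh(ωT) + (ẋ₀/ω)·sinh(ωT) ⇒ p·(1 − cosh) = x(T) − x₀·cosh − (ẋ₀/ω)·sinh
numerator   = -1.0565 − (-0.1417)·1.651389 − (-1.0837/3.2067)·1.314187 = -0.378370
denominator = 1 − 1.651389 = -0.651389
p = -0.378370 / -0.651389 = 0.5809

p = 0.5809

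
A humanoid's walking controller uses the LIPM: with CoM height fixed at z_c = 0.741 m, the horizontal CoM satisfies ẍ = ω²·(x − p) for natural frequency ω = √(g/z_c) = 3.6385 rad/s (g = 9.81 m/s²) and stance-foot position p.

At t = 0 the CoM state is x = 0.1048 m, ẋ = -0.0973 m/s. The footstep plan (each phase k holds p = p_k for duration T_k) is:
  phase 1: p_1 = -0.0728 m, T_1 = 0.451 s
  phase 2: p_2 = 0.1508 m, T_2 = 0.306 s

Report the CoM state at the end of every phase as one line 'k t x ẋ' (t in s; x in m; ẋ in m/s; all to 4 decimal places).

1 0.4510 0.3362 1.3442
2 0.7570 0.9652 3.1832

phase 1: p=-0.0728, T=0.451, ωT=1.640964, cosh=2.676966, sinh=2.483173; start (x,ẋ)=(0.104800, -0.097300) → end (x,ẋ)=(0.336225, 1.344152)
phase 2: p=0.1508, T=0.306, ωT=1.113381, cosh=1.686541, sinh=1.358094; start (x,ẋ)=(0.336225, 1.344152) → end (x,ẋ)=(0.965240, 3.183229)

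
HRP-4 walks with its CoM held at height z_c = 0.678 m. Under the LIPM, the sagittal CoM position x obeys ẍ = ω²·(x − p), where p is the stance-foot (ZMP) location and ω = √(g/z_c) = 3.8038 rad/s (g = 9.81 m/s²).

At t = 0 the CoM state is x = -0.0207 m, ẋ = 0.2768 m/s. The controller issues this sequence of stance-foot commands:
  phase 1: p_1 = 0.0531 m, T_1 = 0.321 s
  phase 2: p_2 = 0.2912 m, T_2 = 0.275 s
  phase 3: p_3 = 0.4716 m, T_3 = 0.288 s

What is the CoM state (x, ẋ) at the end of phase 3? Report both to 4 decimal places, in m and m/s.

x = -0.8731, ẋ = -4.7599

phase 1: p=0.0531, T=0.321, ωT=1.221020, cosh=1.842786, sinh=1.547857; start (x,ẋ)=(-0.020700, 0.276800) → end (x,ẋ)=(0.029739, 0.075568)
phase 2: p=0.2912, T=0.275, ωT=1.046045, cosh=1.598848, sinh=1.247523; start (x,ẋ)=(0.029739, 0.075568) → end (x,ẋ)=(-0.102053, -1.119897)
phase 3: p=0.4716, T=0.288, ωT=1.095494, cosh=1.662518, sinh=1.328143; start (x,ẋ)=(-0.102053, -1.119897) → end (x,ẋ)=(-0.873133, -4.759937)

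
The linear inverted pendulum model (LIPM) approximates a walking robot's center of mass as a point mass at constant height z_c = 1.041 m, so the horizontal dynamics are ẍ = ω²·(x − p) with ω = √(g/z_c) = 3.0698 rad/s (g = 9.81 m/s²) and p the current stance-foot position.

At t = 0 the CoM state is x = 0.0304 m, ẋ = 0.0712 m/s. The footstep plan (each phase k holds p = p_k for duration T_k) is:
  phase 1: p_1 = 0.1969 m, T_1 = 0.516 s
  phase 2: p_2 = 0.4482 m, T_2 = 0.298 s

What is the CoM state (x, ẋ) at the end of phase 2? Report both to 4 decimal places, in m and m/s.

x = -0.7955, ẋ = -3.4609

phase 1: p=0.1969, T=0.516, ωT=1.584017, cosh=2.539823, sinh=2.334674; start (x,ẋ)=(0.030400, 0.071200) → end (x,ẋ)=(-0.171831, -1.012467)
phase 2: p=0.4482, T=0.298, ωT=0.914800, cosh=1.448437, sinh=1.047840; start (x,ẋ)=(-0.171831, -1.012467) → end (x,ẋ)=(-0.795469, -3.460922)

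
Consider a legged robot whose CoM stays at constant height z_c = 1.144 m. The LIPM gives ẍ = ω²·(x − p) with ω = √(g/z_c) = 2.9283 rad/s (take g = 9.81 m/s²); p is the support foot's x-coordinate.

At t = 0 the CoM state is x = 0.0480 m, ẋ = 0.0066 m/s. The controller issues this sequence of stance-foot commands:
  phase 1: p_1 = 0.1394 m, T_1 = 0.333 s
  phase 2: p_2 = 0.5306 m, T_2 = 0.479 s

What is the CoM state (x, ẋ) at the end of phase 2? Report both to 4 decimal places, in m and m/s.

x = -0.7977, ẋ = -3.5825

phase 1: p=0.1394, T=0.333, ωT=0.975124, cosh=1.514321, sinh=1.137175; start (x,ẋ)=(0.048000, 0.006600) → end (x,ẋ)=(0.003554, -0.294367)
phase 2: p=0.5306, T=0.479, ωT=1.402656, cosh=2.155963, sinh=1.910020; start (x,ẋ)=(0.003554, -0.294367) → end (x,ẋ)=(-0.797696, -3.582470)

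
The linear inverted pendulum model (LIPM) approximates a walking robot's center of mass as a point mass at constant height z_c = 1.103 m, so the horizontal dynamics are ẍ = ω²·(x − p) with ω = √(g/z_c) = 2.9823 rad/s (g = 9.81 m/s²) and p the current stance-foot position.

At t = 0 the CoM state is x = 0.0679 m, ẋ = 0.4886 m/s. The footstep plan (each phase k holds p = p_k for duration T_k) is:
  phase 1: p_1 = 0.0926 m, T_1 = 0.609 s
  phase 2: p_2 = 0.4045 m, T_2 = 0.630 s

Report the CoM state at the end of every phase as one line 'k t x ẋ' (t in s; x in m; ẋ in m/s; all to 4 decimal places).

phase 1: p=0.0926, T=0.609, ωT=1.816221, cosh=3.155608, sinh=2.992969; start (x,ẋ)=(0.067900, 0.488600) → end (x,ẋ)=(0.505004, 1.321360)
phase 2: p=0.4045, T=0.630, ωT=1.878849, cosh=3.349366, sinh=3.196600; start (x,ẋ)=(0.505004, 1.321360) → end (x,ẋ)=(2.157435, 5.383848)

1 0.6090 0.5050 1.3214
2 1.2390 2.1574 5.3838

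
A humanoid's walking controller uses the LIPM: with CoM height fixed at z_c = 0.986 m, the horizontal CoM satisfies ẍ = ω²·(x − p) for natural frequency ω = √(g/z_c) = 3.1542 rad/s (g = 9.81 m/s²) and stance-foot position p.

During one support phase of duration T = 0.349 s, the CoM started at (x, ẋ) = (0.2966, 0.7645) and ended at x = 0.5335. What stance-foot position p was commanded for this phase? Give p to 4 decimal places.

p = 0.4268

ωT = 3.1542·0.349 = 1.100816; cosh(ωT) = 1.669609, sinh(ωT) = 1.337009
x(T) = p + (x₀−p)·cosh(ωT) + (ẋ₀/ω)·sinh(ωT) ⇒ p·(1 − cosh) = x(T) − x₀·cosh − (ẋ₀/ω)·sinh
numerator   = 0.5335 − (0.2966)·1.669609 − (0.7645/3.1542)·1.337009 = -0.285764
denominator = 1 − 1.669609 = -0.669609
p = -0.285764 / -0.669609 = 0.4268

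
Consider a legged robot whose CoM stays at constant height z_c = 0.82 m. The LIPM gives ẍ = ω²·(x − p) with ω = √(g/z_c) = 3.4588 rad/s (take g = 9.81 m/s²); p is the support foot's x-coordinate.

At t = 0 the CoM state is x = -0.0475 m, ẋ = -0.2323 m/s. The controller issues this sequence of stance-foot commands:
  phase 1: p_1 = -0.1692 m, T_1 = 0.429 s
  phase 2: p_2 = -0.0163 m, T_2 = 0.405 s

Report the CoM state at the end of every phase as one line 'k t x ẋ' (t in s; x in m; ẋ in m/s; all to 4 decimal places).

1 0.4290 -0.0275 0.3419
2 0.8340 0.1479 0.6618

phase 1: p=-0.1692, T=0.429, ωT=1.483825, cosh=2.318275, sinh=2.091507; start (x,ẋ)=(-0.047500, -0.232300) → end (x,ẋ)=(-0.027536, 0.341855)
phase 2: p=-0.0163, T=0.405, ωT=1.400814, cosh=2.152449, sinh=1.906053; start (x,ẋ)=(-0.027536, 0.341855) → end (x,ẋ)=(0.147903, 0.661752)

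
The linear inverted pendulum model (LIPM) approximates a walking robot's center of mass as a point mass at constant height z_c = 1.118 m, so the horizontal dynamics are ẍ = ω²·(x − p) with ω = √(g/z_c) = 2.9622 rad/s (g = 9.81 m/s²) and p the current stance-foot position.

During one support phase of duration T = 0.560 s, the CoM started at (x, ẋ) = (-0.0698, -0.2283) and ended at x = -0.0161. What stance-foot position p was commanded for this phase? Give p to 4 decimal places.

ωT = 2.9622·0.560 = 1.658832; cosh(ωT) = 2.721766, sinh(ωT) = 2.531405
x(T) = p + (x₀−p)·cosh(ωT) + (ẋ₀/ω)·sinh(ωT) ⇒ p·(1 − cosh) = x(T) − x₀·cosh − (ẋ₀/ω)·sinh
numerator   = -0.0161 − (-0.0698)·2.721766 − (-0.2283/2.9622)·2.531405 = 0.368977
denominator = 1 − 2.721766 = -1.721766
p = 0.368977 / -1.721766 = -0.2143

p = -0.2143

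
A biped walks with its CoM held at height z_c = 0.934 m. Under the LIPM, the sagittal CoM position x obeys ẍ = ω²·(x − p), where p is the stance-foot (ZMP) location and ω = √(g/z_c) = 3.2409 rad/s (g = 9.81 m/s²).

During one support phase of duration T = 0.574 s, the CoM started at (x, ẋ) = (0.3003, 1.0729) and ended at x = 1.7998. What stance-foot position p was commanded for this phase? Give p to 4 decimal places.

p = 0.0987

ωT = 3.2409·0.574 = 1.860277; cosh(ωT) = 3.290572, sinh(ωT) = 3.134942
x(T) = p + (x₀−p)·cosh(ωT) + (ẋ₀/ω)·sinh(ωT) ⇒ p·(1 − cosh) = x(T) − x₀·cosh − (ẋ₀/ω)·sinh
numerator   = 1.7998 − (0.3003)·3.290572 − (1.0729/3.2409)·3.134942 = -0.226181
denominator = 1 − 3.290572 = -2.290572
p = -0.226181 / -2.290572 = 0.0987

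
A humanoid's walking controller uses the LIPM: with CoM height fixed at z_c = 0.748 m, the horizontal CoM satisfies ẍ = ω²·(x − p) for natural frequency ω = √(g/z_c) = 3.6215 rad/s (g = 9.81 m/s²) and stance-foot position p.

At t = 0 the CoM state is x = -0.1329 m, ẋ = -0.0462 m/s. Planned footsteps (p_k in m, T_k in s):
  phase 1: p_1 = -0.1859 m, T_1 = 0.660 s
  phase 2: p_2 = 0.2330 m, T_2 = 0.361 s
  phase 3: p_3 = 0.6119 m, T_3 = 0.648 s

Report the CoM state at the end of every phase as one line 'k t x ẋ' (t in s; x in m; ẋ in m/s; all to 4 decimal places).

phase 1: p=-0.1859, T=0.660, ωT=2.390190, cosh=5.503590, sinh=5.411978; start (x,ẋ)=(-0.132900, -0.046200) → end (x,ẋ)=(0.036749, 0.784506)
phase 2: p=0.2330, T=0.361, ωT=1.307362, cosh=1.983470, sinh=1.712937; start (x,ẋ)=(0.036749, 0.784506) → end (x,ẋ)=(0.214806, 0.338621)
phase 3: p=0.6119, T=0.648, ωT=2.346732, cosh=5.273520, sinh=5.177839; start (x,ẋ)=(0.214806, 0.338621) → end (x,ẋ)=(-0.998039, -5.660397)

1 0.6600 0.0367 0.7845
2 1.0210 0.2148 0.3386
3 1.6690 -0.9980 -5.6604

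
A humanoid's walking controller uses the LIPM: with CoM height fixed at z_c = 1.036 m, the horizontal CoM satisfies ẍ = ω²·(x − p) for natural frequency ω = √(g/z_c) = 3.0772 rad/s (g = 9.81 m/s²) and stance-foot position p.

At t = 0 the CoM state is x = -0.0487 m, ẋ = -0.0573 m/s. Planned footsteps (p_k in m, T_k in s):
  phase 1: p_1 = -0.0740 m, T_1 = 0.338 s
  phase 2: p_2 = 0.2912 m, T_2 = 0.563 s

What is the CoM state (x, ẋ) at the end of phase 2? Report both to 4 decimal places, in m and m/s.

phase 1: p=-0.0740, T=0.338, ωT=1.040094, cosh=1.591452, sinh=1.238030; start (x,ẋ)=(-0.048700, -0.057300) → end (x,ẋ)=(-0.056789, 0.005194)
phase 2: p=0.2912, T=0.563, ωT=1.732464, cosh=2.915708, sinh=2.738860; start (x,ẋ)=(-0.056789, 0.005194) → end (x,ẋ)=(-0.718812, -2.917716)

x = -0.7188, ẋ = -2.9177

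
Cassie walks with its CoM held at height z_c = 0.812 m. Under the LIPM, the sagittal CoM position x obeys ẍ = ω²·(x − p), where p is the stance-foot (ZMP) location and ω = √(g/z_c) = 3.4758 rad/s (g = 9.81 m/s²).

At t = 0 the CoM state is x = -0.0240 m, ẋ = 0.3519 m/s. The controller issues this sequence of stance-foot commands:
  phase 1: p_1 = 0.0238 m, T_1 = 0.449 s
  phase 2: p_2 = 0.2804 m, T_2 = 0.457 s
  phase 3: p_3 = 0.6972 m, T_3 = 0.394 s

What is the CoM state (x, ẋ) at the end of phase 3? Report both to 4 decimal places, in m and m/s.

phase 1: p=0.0238, T=0.449, ωT=1.560634, cosh=2.485922, sinh=2.275919; start (x,ẋ)=(-0.024000, 0.351900) → end (x,ẋ)=(0.135394, 0.496667)
phase 2: p=0.2804, T=0.457, ωT=1.588441, cosh=2.550176, sinh=2.345932; start (x,ẋ)=(0.135394, 0.496667) → end (x,ẋ)=(0.245825, 0.084207)
phase 3: p=0.6972, T=0.394, ωT=1.369465, cosh=2.093745, sinh=1.839502; start (x,ẋ)=(0.245825, 0.084207) → end (x,ẋ)=(-0.203299, -2.709665)

x = -0.2033, ẋ = -2.7097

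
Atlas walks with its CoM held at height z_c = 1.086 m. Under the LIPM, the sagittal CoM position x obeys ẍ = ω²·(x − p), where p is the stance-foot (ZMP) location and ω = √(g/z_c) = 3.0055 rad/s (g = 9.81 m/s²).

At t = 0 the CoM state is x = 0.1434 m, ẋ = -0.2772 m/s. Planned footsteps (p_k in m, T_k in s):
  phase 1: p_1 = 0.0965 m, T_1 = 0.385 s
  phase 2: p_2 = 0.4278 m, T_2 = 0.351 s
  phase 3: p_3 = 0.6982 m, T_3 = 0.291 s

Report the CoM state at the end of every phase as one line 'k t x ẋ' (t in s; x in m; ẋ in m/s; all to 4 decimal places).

phase 1: p=0.0965, T=0.385, ωT=1.157118, cosh=1.747571, sinh=1.433180; start (x,ẋ)=(0.143400, -0.277200) → end (x,ẋ)=(0.046278, -0.282409)
phase 2: p=0.4278, T=0.351, ωT=1.054930, cosh=1.609996, sinh=1.261779; start (x,ẋ)=(0.046278, -0.282409) → end (x,ẋ)=(-0.305011, -1.901516)
phase 3: p=0.6982, T=0.291, ωT=0.874601, cosh=1.407473, sinh=0.990444; start (x,ẋ)=(-0.305011, -1.901516) → end (x,ẋ)=(-1.340426, -5.662672)

1 0.3850 0.0463 -0.2824
2 0.7360 -0.3050 -1.9015
3 1.0270 -1.3404 -5.6627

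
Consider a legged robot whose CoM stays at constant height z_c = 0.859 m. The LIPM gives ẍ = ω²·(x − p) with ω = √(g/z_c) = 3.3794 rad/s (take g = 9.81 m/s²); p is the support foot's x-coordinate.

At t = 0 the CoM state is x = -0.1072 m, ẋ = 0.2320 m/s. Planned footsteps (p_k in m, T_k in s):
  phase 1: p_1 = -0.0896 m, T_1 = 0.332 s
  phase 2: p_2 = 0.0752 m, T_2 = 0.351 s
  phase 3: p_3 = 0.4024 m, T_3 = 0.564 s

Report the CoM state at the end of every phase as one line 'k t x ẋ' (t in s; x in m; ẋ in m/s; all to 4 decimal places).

1 0.3320 -0.0253 0.3124
2 0.6830 0.0326 0.0551
3 1.2470 -0.8151 -3.9204

phase 1: p=-0.0896, T=0.332, ωT=1.121961, cosh=1.698255, sinh=1.372615; start (x,ẋ)=(-0.107200, 0.232000) → end (x,ẋ)=(-0.025258, 0.312356)
phase 2: p=0.0752, T=0.351, ωT=1.186169, cosh=1.789951, sinh=1.484562; start (x,ẋ)=(-0.025258, 0.312356) → end (x,ẋ)=(0.032603, 0.055113)
phase 3: p=0.4024, T=0.564, ωT=1.905982, cosh=3.437342, sinh=3.288665; start (x,ẋ)=(0.032603, 0.055113) → end (x,ẋ)=(-0.815086, -3.920379)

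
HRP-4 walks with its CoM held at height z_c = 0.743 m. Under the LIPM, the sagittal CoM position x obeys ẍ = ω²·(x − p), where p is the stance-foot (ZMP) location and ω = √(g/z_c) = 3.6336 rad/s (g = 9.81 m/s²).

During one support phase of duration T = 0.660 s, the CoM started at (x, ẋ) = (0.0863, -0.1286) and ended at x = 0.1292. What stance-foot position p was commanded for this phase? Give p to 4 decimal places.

ωT = 3.6336·0.660 = 2.398176; cosh(ωT) = 5.546986, sinh(ωT) = 5.456102
x(T) = p + (x₀−p)·cosh(ωT) + (ẋ₀/ω)·sinh(ωT) ⇒ p·(1 − cosh) = x(T) − x₀·cosh − (ẋ₀/ω)·sinh
numerator   = 0.1292 − (0.0863)·5.546986 − (-0.1286/3.6336)·5.456102 = -0.156403
denominator = 1 − 5.546986 = -4.546986
p = -0.156403 / -4.546986 = 0.0344

p = 0.0344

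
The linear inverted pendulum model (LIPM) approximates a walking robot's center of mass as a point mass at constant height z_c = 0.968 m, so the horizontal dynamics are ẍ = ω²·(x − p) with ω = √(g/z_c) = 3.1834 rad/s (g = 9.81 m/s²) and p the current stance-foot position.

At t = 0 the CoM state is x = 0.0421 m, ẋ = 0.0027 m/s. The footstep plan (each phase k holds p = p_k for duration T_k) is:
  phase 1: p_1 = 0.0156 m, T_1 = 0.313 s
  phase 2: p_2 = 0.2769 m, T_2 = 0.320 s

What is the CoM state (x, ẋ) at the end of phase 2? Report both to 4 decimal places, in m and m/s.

x = -0.0278, ẋ = -0.6806

phase 1: p=0.0156, T=0.313, ωT=0.996404, cosh=1.538865, sinh=1.169660; start (x,ẋ)=(0.042100, 0.002700) → end (x,ẋ)=(0.057372, 0.102828)
phase 2: p=0.2769, T=0.320, ωT=1.018688, cosh=1.565314, sinh=1.204245; start (x,ẋ)=(0.057372, 0.102828) → end (x,ẋ)=(-0.027832, -0.680624)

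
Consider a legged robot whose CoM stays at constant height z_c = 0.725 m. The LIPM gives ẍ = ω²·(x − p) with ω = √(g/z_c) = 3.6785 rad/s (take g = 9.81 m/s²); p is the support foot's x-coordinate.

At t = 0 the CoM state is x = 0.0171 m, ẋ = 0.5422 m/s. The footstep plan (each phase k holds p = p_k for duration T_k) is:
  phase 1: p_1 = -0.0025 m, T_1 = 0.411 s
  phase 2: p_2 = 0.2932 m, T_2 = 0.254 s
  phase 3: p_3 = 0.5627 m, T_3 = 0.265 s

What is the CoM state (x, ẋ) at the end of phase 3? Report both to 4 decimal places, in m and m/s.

phase 1: p=-0.0025, T=0.411, ωT=1.511864, cosh=2.377836, sinh=2.157338; start (x,ẋ)=(0.017100, 0.542200) → end (x,ẋ)=(0.362091, 1.444804)
phase 2: p=0.2932, T=0.254, ωT=0.934339, cosh=1.469188, sinh=1.076342; start (x,ẋ)=(0.362091, 1.444804) → end (x,ẋ)=(0.817168, 2.395450)
phase 3: p=0.5627, T=0.265, ωT=0.974803, cosh=1.513955, sinh=1.136688; start (x,ẋ)=(0.817168, 2.395450) → end (x,ẋ)=(1.688168, 4.690614)

x = 1.6882, ẋ = 4.6906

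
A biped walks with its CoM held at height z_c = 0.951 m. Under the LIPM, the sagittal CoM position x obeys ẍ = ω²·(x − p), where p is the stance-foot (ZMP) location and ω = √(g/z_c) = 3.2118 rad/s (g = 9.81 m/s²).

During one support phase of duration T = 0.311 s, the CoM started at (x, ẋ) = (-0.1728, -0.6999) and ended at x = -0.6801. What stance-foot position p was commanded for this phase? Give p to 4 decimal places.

ωT = 3.2118·0.311 = 0.998870; cosh(ωT) = 1.541753, sinh(ωT) = 1.173458
x(T) = p + (x₀−p)·cosh(ωT) + (ẋ₀/ω)·sinh(ωT) ⇒ p·(1 − cosh) = x(T) − x₀·cosh − (ẋ₀/ω)·sinh
numerator   = -0.6801 − (-0.1728)·1.541753 − (-0.6999/3.2118)·1.173458 = -0.157971
denominator = 1 − 1.541753 = -0.541753
p = -0.157971 / -0.541753 = 0.2916

p = 0.2916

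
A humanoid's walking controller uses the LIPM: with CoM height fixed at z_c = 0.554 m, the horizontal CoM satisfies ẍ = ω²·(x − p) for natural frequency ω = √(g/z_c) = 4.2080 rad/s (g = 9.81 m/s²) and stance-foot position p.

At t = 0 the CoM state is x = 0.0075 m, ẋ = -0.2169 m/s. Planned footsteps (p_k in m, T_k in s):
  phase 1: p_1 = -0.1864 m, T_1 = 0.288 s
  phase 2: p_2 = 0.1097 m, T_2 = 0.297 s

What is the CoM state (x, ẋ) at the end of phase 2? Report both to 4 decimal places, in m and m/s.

x = 0.3956, ẋ = 1.4722

phase 1: p=-0.1864, T=0.288, ωT=1.211904, cosh=1.828753, sinh=1.531123; start (x,ẋ)=(0.007500, -0.216900) → end (x,ẋ)=(0.089274, 0.852634)
phase 2: p=0.1097, T=0.297, ωT=1.249776, cosh=1.888065, sinh=1.601496; start (x,ẋ)=(0.089274, 0.852634) → end (x,ẋ)=(0.395633, 1.472176)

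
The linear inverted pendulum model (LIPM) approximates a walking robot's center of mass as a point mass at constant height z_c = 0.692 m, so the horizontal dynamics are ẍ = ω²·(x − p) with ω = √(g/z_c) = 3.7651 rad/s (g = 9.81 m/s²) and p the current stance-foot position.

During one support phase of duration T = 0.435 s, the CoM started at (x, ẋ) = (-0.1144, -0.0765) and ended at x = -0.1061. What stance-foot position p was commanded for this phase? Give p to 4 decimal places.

p = -0.1495

ωT = 3.7651·0.435 = 1.637818; cosh(ωT) = 2.669170, sinh(ωT) = 2.474766
x(T) = p + (x₀−p)·cosh(ωT) + (ẋ₀/ω)·sinh(ωT) ⇒ p·(1 − cosh) = x(T) − x₀·cosh − (ẋ₀/ω)·sinh
numerator   = -0.1061 − (-0.1144)·2.669170 − (-0.0765/3.7651)·2.474766 = 0.249536
denominator = 1 − 2.669170 = -1.669170
p = 0.249536 / -1.669170 = -0.1495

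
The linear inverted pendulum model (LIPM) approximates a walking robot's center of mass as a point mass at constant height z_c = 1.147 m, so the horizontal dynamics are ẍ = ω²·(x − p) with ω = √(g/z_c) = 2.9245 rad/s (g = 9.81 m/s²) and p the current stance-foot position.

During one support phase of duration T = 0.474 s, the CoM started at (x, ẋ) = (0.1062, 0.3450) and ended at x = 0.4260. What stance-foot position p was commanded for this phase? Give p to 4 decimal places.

ωT = 2.9245·0.474 = 1.386213; cosh(ωT) = 2.124847, sinh(ωT) = 1.874827
x(T) = p + (x₀−p)·cosh(ωT) + (ẋ₀/ω)·sinh(ωT) ⇒ p·(1 − cosh) = x(T) − x₀·cosh − (ẋ₀/ω)·sinh
numerator   = 0.4260 − (0.1062)·2.124847 − (0.3450/2.9245)·1.874827 = -0.020830
denominator = 1 − 2.124847 = -1.124847
p = -0.020830 / -1.124847 = 0.0185

p = 0.0185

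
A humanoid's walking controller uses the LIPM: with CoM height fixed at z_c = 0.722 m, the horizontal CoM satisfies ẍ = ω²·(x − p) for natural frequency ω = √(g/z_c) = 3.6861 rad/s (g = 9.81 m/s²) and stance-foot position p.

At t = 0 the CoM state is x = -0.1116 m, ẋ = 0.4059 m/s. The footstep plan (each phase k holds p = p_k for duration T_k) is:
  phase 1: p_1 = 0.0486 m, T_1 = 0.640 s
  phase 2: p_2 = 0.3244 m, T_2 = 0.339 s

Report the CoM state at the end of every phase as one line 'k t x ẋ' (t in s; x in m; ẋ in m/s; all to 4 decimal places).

phase 1: p=0.0486, T=0.640, ωT=2.359104, cosh=5.337986, sinh=5.243481; start (x,ẋ)=(-0.111600, 0.405900) → end (x,ẋ)=(-0.229152, -0.929656)
phase 2: p=0.3244, T=0.339, ωT=1.249588, cosh=1.887764, sinh=1.601141; start (x,ẋ)=(-0.229152, -0.929656) → end (x,ẋ)=(-1.124393, -5.022018)

1 0.6400 -0.2292 -0.9297
2 0.9790 -1.1244 -5.0220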